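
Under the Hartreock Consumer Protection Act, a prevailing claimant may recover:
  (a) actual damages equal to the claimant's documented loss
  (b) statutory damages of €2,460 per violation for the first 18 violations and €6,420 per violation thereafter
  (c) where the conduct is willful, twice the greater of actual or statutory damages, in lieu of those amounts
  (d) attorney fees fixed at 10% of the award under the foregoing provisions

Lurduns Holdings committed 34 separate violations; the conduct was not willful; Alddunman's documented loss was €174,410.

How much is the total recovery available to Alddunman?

First 18 violations: 18 × €2,460 = €44,280
Remaining violations: (34 − 18) × €6,420 = €102,720
Statutory damages: €44,280 + €102,720 = €147,000
Conduct not willful: the in-lieu enhancement does not apply.
Actual plus statutory damages: €174,410 + €147,000 = €321,410
Attorney fees: 10% of €321,410 = €32,141
Total recovery: €321,410 + €32,141 = €353,551

€353,551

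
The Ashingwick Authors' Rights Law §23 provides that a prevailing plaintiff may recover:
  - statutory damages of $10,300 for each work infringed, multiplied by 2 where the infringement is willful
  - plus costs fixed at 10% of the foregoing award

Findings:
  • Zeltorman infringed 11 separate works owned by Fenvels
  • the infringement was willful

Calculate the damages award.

Award: $249,260

Statutory damages: 11 × $10,300 = $113,300
Doubled: 2 × $113,300 = $226,600
Costs: 10% of $226,600 = $22,660
Award plus costs: $226,600 + $22,660 = $249,260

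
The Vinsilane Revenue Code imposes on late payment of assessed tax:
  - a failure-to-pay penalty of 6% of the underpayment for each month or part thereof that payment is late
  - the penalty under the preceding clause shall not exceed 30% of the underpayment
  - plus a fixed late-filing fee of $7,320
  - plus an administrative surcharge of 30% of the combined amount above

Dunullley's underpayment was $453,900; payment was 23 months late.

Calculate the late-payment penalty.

Accrued rate: 6% × 23 = 138%, capped at 30% → 30%
Failure-to-pay penalty: 30% of $453,900 = $136,170
Penalty before surcharge: $136,170 + $7,320 = $143,490
Administrative surcharge: 30% of $143,490 = $43,047
Total penalty: $143,490 + $43,047 = $186,537

$186,537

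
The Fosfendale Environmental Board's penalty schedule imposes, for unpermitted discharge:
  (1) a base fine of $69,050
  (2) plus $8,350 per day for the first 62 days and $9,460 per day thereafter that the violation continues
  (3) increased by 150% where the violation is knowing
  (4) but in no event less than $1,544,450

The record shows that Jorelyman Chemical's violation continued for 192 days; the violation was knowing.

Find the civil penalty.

First 62 days: 62 × $8,350 = $517,700
Remaining days: (192 − 62) × $9,460 = $1,229,800
Per-day component: $517,700 + $1,229,800 = $1,747,500
Base plus per-day: $69,050 + $1,747,500 = $1,816,550
Enhancement: 150% of $1,816,550 = $2,724,825
Enhanced fine: $1,816,550 + $2,724,825 = $4,541,375
Minimum $1,544,450: $4,541,375 meets the minimum, no increase.

$4,541,375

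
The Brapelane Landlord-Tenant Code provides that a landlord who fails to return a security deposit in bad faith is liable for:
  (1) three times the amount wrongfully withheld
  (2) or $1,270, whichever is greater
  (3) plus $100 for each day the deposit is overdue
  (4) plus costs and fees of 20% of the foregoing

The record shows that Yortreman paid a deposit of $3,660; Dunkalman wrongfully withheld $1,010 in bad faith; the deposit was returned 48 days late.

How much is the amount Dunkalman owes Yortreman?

Trebled: 3 × $1,010 = $3,030
Minimum $1,270: $3,030 meets the minimum, no increase.
Late-return penalty: 48 × $100 = $4,800
Damages plus late penalty: $3,030 + $4,800 = $7,830
Costs and fees: 20% of $7,830 = $1,566
Total recovery: $7,830 + $1,566 = $9,396

$9,396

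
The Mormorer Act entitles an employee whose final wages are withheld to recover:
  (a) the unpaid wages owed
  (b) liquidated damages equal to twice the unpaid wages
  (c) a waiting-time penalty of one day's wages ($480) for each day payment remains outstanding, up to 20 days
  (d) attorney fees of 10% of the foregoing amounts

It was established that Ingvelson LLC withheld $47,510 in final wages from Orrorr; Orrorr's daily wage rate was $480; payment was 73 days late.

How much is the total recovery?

Doubled: 2 × $47,510 = $95,020
Penalty days: min(73, 20) = 20
Waiting-time penalty: 20 × $480 = $9,600
Subtotal: $47,510 + $95,020 + $9,600 = $152,130
Attorney fees: 10% of $152,130 = $15,213
Total award: $152,130 + $15,213 = $167,343

$167,343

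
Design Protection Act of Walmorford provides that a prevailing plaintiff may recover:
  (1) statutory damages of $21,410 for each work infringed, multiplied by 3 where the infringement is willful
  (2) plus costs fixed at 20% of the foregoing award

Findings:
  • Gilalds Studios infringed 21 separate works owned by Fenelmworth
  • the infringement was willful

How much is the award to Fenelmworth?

$1,618,596

Statutory damages: 21 × $21,410 = $449,610
Trebled: 3 × $449,610 = $1,348,830
Costs: 20% of $1,348,830 = $269,766
Award plus costs: $1,348,830 + $269,766 = $1,618,596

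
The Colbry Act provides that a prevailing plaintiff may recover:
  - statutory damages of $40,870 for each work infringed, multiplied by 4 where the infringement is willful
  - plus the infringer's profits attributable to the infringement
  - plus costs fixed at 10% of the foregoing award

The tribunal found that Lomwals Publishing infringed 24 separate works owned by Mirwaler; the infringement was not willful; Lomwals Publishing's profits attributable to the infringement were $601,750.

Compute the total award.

Award: $1,740,893

Statutory damages: 24 × $40,870 = $980,880
Infringement not willful: no ×4 enhancement.
Combined award: $980,880 + $601,750 = $1,582,630
Costs: 10% of $1,582,630 = $158,263
Award plus costs: $1,582,630 + $158,263 = $1,740,893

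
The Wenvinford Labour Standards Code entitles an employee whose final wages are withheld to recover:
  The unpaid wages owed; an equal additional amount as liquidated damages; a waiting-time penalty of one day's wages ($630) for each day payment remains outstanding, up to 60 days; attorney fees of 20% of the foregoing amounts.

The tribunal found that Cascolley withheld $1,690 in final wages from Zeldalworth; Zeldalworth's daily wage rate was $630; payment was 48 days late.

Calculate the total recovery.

Liquidated damages (equal amount): $1,690
Penalty days: min(48, 60) = 48
Waiting-time penalty: 48 × $630 = $30,240
Subtotal: $1,690 + $1,690 + $30,240 = $33,620
Attorney fees: 20% of $33,620 = $6,724
Total award: $33,620 + $6,724 = $40,344

Total award: $40,344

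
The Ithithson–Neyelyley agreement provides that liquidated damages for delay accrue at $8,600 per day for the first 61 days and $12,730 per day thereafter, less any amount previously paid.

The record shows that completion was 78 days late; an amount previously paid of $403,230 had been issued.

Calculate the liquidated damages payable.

First 61 days: 61 × $8,600 = $524,600
Remaining days: (78 − 61) × $12,730 = $216,410
Accrued per-day damages: $524,600 + $216,410 = $741,010
Less amount previously paid: $741,010 − $403,230 = $337,780

$337,780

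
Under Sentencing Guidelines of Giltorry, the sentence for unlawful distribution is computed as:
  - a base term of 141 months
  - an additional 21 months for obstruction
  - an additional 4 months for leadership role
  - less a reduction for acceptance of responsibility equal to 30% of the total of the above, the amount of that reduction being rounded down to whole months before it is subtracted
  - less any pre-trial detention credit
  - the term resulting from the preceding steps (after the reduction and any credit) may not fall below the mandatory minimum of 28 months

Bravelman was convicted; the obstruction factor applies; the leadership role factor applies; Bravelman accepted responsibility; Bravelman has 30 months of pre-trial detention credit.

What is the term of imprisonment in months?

87 months

Obstruction enhancement: +21 months
Leadership role enhancement: +4 months
Adjusted term: 141 months + 21 months + 4 months = 166 months
Acceptance of responsibility reduction: 30% of 166 months = 49 months (rounded down)
After reduction: 166 − 49 = 117 months
Less pre-trial detention credit: 117 months − 30 months = 87 months
Minimum 28 months: 87 months meets the minimum, no increase.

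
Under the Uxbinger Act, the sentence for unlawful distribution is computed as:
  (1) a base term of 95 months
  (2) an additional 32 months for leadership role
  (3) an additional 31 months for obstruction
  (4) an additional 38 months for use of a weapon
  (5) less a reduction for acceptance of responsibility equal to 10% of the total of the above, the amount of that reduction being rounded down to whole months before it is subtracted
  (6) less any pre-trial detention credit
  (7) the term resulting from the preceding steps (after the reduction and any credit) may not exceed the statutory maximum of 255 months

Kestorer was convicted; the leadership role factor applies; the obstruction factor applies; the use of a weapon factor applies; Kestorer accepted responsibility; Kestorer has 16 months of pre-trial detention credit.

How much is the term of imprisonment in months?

Sentence: 161 months

Leadership role enhancement: +32 months
Obstruction enhancement: +31 months
Use of a weapon enhancement: +38 months
Adjusted term: 95 months + 32 months + 31 months + 38 months = 196 months
Acceptance of responsibility reduction: 10% of 196 months = 19 months (rounded down)
After reduction: 196 − 19 = 177 months
Less pre-trial detention credit: 177 months − 16 months = 161 months
Cap at 255 months: 161 months is within the cap, no reduction.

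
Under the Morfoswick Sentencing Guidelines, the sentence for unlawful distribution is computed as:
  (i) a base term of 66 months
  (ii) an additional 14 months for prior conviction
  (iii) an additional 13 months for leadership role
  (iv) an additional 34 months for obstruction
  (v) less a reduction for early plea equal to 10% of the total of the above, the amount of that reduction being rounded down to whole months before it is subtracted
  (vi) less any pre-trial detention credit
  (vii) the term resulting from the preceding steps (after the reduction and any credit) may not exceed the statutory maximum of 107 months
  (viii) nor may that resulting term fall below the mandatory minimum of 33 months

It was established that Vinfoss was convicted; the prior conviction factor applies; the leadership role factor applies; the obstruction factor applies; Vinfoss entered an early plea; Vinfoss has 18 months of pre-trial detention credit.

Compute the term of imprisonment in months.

Prior conviction enhancement: +14 months
Leadership role enhancement: +13 months
Obstruction enhancement: +34 months
Adjusted term: 66 months + 14 months + 13 months + 34 months = 127 months
Early plea reduction: 10% of 127 months = 12 months (rounded down)
After reduction: 127 − 12 = 115 months
Less pre-trial detention credit: 115 months − 18 months = 97 months
Cap at 107 months: 97 months is within the cap, no reduction.
Minimum 33 months: 97 months meets the minimum, no increase.

97 months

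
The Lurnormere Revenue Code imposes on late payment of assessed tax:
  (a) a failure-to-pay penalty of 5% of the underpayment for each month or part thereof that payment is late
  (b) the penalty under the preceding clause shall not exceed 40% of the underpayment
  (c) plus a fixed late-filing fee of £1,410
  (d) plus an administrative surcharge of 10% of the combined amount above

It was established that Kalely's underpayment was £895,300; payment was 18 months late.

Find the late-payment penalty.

£395,483

Accrued rate: 5% × 18 = 90%, capped at 40% → 40%
Failure-to-pay penalty: 40% of £895,300 = £358,120
Penalty before surcharge: £358,120 + £1,410 = £359,530
Administrative surcharge: 10% of £359,530 = £35,953
Total penalty: £359,530 + £35,953 = £395,483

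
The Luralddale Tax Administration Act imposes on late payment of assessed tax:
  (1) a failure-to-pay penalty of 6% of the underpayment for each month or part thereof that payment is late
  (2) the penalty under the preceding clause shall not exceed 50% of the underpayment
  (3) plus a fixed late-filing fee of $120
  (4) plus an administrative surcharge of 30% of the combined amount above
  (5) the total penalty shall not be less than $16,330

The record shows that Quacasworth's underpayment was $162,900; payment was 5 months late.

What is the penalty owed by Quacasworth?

Accrued rate: 6% × 5 = 30%, capped at 50% → 30%
Failure-to-pay penalty: 30% of $162,900 = $48,870
Penalty before surcharge: $48,870 + $120 = $48,990
Administrative surcharge: 30% of $48,990 = $14,697
Total penalty: $48,990 + $14,697 = $63,687
Minimum $16,330: $63,687 meets the minimum, no increase.

$63,687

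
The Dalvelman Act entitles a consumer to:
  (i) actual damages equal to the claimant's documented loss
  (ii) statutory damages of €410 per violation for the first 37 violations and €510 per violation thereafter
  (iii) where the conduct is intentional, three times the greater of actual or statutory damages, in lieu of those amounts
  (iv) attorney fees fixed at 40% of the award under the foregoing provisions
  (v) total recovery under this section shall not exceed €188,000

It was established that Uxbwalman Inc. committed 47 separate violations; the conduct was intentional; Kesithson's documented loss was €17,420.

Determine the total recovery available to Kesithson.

Total recovery: €85,134

First 37 violations: 37 × €410 = €15,170
Remaining violations: (47 − 37) × €510 = €5,100
Statutory damages: €15,170 + €5,100 = €20,270
Greater of actual damages (€17,420) or statutory damages (€20,270): €20,270
Trebled: 3 × €20,270 = €60,810
Attorney fees: 40% of €60,810 = €24,324
Total before cap: €60,810 + €24,324 = €85,134
Cap at €188,000: €85,134 is within the cap, no reduction.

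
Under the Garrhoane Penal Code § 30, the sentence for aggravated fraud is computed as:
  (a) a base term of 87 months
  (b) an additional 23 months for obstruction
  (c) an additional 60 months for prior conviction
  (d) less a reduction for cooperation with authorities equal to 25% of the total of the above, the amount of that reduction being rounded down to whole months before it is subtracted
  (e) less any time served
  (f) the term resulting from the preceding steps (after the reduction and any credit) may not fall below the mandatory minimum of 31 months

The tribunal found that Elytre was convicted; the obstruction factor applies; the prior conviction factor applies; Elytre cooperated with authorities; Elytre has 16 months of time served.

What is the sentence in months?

112 months

Obstruction enhancement: +23 months
Prior conviction enhancement: +60 months
Adjusted term: 87 months + 23 months + 60 months = 170 months
Cooperation with authorities reduction: 25% of 170 months = 42 months (rounded down)
After reduction: 170 − 42 = 128 months
Less time served: 128 months − 16 months = 112 months
Minimum 31 months: 112 months meets the minimum, no increase.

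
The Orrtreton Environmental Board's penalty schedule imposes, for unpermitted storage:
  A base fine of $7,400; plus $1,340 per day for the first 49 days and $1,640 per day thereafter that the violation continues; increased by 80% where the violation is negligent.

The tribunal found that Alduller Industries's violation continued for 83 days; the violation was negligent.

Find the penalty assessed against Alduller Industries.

First 49 days: 49 × $1,340 = $65,660
Remaining days: (83 − 49) × $1,640 = $55,760
Per-day component: $65,660 + $55,760 = $121,420
Base plus per-day: $7,400 + $121,420 = $128,820
Enhancement: 80% of $128,820 = $103,056
Enhanced fine: $128,820 + $103,056 = $231,876

$231,876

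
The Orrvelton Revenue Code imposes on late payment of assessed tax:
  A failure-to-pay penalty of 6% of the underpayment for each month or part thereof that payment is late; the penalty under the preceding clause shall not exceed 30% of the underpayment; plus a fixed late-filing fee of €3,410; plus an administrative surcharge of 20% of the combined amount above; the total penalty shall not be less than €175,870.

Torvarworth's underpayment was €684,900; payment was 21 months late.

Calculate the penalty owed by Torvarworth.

Penalty: €250,656

Accrued rate: 6% × 21 = 126%, capped at 30% → 30%
Failure-to-pay penalty: 30% of €684,900 = €205,470
Penalty before surcharge: €205,470 + €3,410 = €208,880
Administrative surcharge: 20% of €208,880 = €41,776
Total penalty: €208,880 + €41,776 = €250,656
Minimum €175,870: €250,656 meets the minimum, no increase.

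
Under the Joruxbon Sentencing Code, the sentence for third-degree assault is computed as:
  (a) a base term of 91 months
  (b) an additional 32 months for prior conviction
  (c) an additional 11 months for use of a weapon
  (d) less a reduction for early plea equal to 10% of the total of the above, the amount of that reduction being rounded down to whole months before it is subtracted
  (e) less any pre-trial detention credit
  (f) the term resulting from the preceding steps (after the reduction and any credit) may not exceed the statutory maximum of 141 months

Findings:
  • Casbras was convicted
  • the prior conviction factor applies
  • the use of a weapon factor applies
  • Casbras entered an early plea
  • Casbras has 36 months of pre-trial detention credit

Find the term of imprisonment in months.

Prior conviction enhancement: +32 months
Use of a weapon enhancement: +11 months
Adjusted term: 91 months + 32 months + 11 months = 134 months
Early plea reduction: 10% of 134 months = 13 months (rounded down)
After reduction: 134 − 13 = 121 months
Less pre-trial detention credit: 121 months − 36 months = 85 months
Cap at 141 months: 85 months is within the cap, no reduction.

85 months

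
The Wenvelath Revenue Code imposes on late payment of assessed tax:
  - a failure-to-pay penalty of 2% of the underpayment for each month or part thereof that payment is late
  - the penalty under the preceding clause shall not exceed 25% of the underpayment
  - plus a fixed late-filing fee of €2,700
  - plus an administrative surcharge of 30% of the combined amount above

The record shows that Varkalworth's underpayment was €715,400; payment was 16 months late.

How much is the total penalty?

€236,015

Accrued rate: 2% × 16 = 32%, capped at 25% → 25%
Failure-to-pay penalty: 25% of €715,400 = €178,850
Penalty before surcharge: €178,850 + €2,700 = €181,550
Administrative surcharge: 30% of €181,550 = €54,465
Total penalty: €181,550 + €54,465 = €236,015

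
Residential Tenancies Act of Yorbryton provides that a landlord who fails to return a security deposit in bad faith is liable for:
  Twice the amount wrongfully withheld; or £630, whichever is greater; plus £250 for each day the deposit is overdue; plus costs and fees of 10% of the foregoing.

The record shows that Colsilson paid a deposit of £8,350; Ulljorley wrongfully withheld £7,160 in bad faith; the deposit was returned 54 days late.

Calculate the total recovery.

Doubled: 2 × £7,160 = £14,320
Minimum £630: £14,320 meets the minimum, no increase.
Late-return penalty: 54 × £250 = £13,500
Damages plus late penalty: £14,320 + £13,500 = £27,820
Costs and fees: 10% of £27,820 = £2,782
Total recovery: £27,820 + £2,782 = £30,602

Recovery: £30,602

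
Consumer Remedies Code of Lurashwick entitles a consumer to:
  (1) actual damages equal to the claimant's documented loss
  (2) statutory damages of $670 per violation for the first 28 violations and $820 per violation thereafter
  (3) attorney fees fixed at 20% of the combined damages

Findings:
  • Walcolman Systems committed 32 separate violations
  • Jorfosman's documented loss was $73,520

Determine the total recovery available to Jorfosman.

First 28 violations: 28 × $670 = $18,760
Remaining violations: (32 − 28) × $820 = $3,280
Statutory damages: $18,760 + $3,280 = $22,040
Combined damages: $73,520 + $22,040 = $95,560
Attorney fees: 20% of $95,560 = $19,112
Total recovery: $95,560 + $19,112 = $114,672

$114,672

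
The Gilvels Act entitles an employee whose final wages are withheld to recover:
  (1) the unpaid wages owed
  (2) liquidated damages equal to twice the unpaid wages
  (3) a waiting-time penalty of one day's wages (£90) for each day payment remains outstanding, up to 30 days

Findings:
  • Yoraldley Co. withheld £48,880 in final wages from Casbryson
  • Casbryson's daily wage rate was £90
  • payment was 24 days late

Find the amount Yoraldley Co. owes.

Doubled: 2 × £48,880 = £97,760
Penalty days: min(24, 30) = 24
Waiting-time penalty: 24 × £90 = £2,160
Total award: £48,880 + £97,760 + £2,160 = £148,800

£148,800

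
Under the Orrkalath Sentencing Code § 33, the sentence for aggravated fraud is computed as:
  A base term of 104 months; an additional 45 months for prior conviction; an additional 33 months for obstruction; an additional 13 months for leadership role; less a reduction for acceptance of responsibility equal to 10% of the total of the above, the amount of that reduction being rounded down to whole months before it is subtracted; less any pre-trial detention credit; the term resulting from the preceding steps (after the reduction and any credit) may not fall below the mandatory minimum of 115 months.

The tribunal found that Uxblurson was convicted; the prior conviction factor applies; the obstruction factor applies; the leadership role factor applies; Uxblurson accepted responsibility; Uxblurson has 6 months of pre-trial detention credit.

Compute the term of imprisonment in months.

170 months

Prior conviction enhancement: +45 months
Obstruction enhancement: +33 months
Leadership role enhancement: +13 months
Adjusted term: 104 months + 45 months + 33 months + 13 months = 195 months
Acceptance of responsibility reduction: 10% of 195 months = 19 months (rounded down)
After reduction: 195 − 19 = 176 months
Less pre-trial detention credit: 176 months − 6 months = 170 months
Minimum 115 months: 170 months meets the minimum, no increase.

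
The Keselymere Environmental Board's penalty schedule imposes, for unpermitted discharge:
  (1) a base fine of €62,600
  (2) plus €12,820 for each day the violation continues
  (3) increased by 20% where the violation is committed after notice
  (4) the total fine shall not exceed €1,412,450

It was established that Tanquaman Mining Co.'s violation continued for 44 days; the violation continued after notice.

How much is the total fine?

€752,016

Per-day component: 44 × €12,820 = €564,080
Base plus per-day: €62,600 + €564,080 = €626,680
Enhancement: 20% of €626,680 = €125,336
Enhanced fine: €626,680 + €125,336 = €752,016
Cap at €1,412,450: €752,016 is within the cap, no reduction.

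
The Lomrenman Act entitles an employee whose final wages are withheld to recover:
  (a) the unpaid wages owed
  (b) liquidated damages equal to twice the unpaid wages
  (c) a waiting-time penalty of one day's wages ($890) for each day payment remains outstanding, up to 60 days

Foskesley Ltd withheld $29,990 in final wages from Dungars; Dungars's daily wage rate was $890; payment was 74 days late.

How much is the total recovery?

Doubled: 2 × $29,990 = $59,980
Penalty days: min(74, 60) = 60
Waiting-time penalty: 60 × $890 = $53,400
Total award: $29,990 + $59,980 + $53,400 = $143,370

$143,370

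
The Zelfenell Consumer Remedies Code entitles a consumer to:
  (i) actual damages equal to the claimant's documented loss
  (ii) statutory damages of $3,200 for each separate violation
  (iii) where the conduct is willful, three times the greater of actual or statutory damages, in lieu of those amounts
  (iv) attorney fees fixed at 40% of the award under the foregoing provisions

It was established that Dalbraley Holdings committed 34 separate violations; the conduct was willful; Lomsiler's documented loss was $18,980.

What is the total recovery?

Statutory damages: 34 × $3,200 = $108,800
Greater of actual damages ($18,980) or statutory damages ($108,800): $108,800
Trebled: 3 × $108,800 = $326,400
Attorney fees: 40% of $326,400 = $130,560
Total recovery: $326,400 + $130,560 = $456,960

$456,960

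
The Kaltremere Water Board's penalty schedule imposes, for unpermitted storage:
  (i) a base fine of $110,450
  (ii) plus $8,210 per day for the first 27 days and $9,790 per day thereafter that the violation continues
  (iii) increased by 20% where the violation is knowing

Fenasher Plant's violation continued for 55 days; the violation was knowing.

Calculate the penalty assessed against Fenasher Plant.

$727,488

First 27 days: 27 × $8,210 = $221,670
Remaining days: (55 − 27) × $9,790 = $274,120
Per-day component: $221,670 + $274,120 = $495,790
Base plus per-day: $110,450 + $495,790 = $606,240
Enhancement: 20% of $606,240 = $121,248
Enhanced fine: $606,240 + $121,248 = $727,488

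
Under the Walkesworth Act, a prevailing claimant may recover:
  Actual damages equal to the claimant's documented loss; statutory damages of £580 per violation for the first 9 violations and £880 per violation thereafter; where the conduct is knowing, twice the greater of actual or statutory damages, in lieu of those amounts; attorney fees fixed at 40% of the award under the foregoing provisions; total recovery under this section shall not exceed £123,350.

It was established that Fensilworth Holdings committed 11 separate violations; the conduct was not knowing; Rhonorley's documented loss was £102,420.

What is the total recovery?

£123,350

First 9 violations: 9 × £580 = £5,220
Remaining violations: (11 − 9) × £880 = £1,760
Statutory damages: £5,220 + £1,760 = £6,980
Conduct not knowing: the in-lieu enhancement does not apply.
Actual plus statutory damages: £102,420 + £6,980 = £109,400
Attorney fees: 40% of £109,400 = £43,760
Total before cap: £109,400 + £43,760 = £153,160
Cap at £123,350: £153,160 exceeds the cap → £123,350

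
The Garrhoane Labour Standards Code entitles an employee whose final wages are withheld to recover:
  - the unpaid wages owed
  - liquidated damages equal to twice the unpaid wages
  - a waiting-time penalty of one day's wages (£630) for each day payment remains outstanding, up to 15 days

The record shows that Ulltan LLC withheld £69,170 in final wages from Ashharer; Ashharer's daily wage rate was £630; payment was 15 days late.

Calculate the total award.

£216,960

Doubled: 2 × £69,170 = £138,340
Penalty days: min(15, 15) = 15
Waiting-time penalty: 15 × £630 = £9,450
Total award: £69,170 + £138,340 + £9,450 = £216,960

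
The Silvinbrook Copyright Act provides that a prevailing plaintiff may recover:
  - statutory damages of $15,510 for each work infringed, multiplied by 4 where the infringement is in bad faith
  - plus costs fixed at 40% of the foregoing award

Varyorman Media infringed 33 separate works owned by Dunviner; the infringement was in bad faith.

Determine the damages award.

$2,866,248

Statutory damages: 33 × $15,510 = $511,830
Multiplied by 4: 4 × $511,830 = $2,047,320
Costs: 40% of $2,047,320 = $818,928
Award plus costs: $2,047,320 + $818,928 = $2,866,248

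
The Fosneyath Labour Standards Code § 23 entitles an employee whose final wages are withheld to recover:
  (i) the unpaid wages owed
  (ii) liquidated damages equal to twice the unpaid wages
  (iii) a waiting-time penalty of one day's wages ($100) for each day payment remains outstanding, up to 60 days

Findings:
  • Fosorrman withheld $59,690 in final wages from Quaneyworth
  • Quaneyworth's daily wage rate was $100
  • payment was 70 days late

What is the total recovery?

Total award: $185,070

Doubled: 2 × $59,690 = $119,380
Penalty days: min(70, 60) = 60
Waiting-time penalty: 60 × $100 = $6,000
Total award: $59,690 + $119,380 + $6,000 = $185,070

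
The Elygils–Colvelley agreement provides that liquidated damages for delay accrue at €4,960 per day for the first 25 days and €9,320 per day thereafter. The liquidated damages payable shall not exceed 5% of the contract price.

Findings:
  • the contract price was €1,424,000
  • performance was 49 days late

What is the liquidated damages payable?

€71,200

First 25 days: 25 × €4,960 = €124,000
Remaining days: (49 − 25) × €9,320 = €223,680
Accrued per-day damages: €124,000 + €223,680 = €347,680
Cap: 5% of €1,424,000 = €71,200
Cap at €71,200: €347,680 exceeds the cap → €71,200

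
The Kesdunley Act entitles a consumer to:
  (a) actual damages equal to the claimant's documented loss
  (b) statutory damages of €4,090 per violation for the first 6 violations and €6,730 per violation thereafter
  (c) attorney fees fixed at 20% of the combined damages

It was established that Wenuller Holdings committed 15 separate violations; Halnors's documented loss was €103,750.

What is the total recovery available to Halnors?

€226,632

First 6 violations: 6 × €4,090 = €24,540
Remaining violations: (15 − 6) × €6,730 = €60,570
Statutory damages: €24,540 + €60,570 = €85,110
Combined damages: €103,750 + €85,110 = €188,860
Attorney fees: 20% of €188,860 = €37,772
Total recovery: €188,860 + €37,772 = €226,632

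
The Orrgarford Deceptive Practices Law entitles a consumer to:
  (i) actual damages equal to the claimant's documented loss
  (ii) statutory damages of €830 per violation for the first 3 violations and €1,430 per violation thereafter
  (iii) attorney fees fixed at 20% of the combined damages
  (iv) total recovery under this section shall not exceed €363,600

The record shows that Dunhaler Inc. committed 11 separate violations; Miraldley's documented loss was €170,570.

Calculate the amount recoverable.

Total recovery: €221,400

First 3 violations: 3 × €830 = €2,490
Remaining violations: (11 − 3) × €1,430 = €11,440
Statutory damages: €2,490 + €11,440 = €13,930
Combined damages: €170,570 + €13,930 = €184,500
Attorney fees: 20% of €184,500 = €36,900
Total before cap: €184,500 + €36,900 = €221,400
Cap at €363,600: €221,400 is within the cap, no reduction.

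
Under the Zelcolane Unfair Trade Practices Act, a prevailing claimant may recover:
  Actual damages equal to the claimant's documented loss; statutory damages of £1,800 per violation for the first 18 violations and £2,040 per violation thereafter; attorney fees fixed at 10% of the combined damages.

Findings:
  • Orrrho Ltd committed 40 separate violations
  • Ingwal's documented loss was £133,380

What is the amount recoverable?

First 18 violations: 18 × £1,800 = £32,400
Remaining violations: (40 − 18) × £2,040 = £44,880
Statutory damages: £32,400 + £44,880 = £77,280
Combined damages: £133,380 + £77,280 = £210,660
Attorney fees: 10% of £210,660 = £21,066
Total recovery: £210,660 + £21,066 = £231,726

Total recovery: £231,726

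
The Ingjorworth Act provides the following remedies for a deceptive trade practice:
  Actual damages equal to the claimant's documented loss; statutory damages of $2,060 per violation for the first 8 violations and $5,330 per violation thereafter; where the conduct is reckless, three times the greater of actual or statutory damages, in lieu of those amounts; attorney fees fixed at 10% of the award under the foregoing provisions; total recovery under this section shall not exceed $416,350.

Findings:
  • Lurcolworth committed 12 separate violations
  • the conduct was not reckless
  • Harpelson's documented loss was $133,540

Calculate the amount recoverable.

First 8 violations: 8 × $2,060 = $16,480
Remaining violations: (12 − 8) × $5,330 = $21,320
Statutory damages: $16,480 + $21,320 = $37,800
Conduct not reckless: the in-lieu enhancement does not apply.
Actual plus statutory damages: $133,540 + $37,800 = $171,340
Attorney fees: 10% of $171,340 = $17,134
Total before cap: $171,340 + $17,134 = $188,474
Cap at $416,350: $188,474 is within the cap, no reduction.

Total recovery: $188,474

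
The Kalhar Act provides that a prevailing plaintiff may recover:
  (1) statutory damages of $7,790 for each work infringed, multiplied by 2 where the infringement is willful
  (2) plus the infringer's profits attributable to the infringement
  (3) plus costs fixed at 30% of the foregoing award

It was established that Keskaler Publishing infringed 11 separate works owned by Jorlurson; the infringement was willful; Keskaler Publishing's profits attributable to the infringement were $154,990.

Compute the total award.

$424,281

Statutory damages: 11 × $7,790 = $85,690
Doubled: 2 × $85,690 = $171,380
Combined award: $171,380 + $154,990 = $326,370
Costs: 30% of $326,370 = $97,911
Award plus costs: $326,370 + $97,911 = $424,281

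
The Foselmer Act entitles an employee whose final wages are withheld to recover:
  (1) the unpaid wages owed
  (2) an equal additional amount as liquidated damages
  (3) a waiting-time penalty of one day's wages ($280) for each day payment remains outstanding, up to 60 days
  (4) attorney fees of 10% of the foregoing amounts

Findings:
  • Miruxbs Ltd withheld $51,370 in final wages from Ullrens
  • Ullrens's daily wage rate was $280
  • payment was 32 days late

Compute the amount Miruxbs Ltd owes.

$122,870

Liquidated damages (equal amount): $51,370
Penalty days: min(32, 60) = 32
Waiting-time penalty: 32 × $280 = $8,960
Subtotal: $51,370 + $51,370 + $8,960 = $111,700
Attorney fees: 10% of $111,700 = $11,170
Total award: $111,700 + $11,170 = $122,870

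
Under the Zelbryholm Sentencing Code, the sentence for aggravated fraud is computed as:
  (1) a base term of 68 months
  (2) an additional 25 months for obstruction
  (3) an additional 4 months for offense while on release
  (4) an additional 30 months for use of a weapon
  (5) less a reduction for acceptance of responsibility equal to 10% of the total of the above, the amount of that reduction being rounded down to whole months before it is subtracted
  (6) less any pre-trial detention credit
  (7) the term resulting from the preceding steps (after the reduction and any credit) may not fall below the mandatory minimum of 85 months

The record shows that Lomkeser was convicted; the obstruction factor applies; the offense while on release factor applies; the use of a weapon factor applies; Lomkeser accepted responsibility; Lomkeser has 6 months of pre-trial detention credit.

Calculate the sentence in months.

Sentence: 109 months

Obstruction enhancement: +25 months
Offense while on release enhancement: +4 months
Use of a weapon enhancement: +30 months
Adjusted term: 68 months + 25 months + 4 months + 30 months = 127 months
Acceptance of responsibility reduction: 10% of 127 months = 12 months (rounded down)
After reduction: 127 − 12 = 115 months
Less pre-trial detention credit: 115 months − 6 months = 109 months
Minimum 85 months: 109 months meets the minimum, no increase.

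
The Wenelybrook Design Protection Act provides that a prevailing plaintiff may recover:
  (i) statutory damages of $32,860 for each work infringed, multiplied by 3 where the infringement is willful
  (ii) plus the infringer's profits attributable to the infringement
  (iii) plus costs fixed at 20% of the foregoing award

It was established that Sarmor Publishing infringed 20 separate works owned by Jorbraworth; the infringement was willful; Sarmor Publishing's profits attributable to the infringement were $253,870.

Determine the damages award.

Statutory damages: 20 × $32,860 = $657,200
Trebled: 3 × $657,200 = $1,971,600
Combined award: $1,971,600 + $253,870 = $2,225,470
Costs: 20% of $2,225,470 = $445,094
Award plus costs: $2,225,470 + $445,094 = $2,670,564

$2,670,564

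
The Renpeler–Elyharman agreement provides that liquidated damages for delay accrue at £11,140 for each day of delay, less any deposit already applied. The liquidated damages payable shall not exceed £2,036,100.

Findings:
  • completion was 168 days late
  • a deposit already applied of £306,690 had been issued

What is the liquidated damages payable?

£1,564,830

Per-day damages: 168 × £11,140 = £1,871,520
Less deposit already applied: £1,871,520 − £306,690 = £1,564,830
Cap at £2,036,100: £1,564,830 is within the cap, no reduction.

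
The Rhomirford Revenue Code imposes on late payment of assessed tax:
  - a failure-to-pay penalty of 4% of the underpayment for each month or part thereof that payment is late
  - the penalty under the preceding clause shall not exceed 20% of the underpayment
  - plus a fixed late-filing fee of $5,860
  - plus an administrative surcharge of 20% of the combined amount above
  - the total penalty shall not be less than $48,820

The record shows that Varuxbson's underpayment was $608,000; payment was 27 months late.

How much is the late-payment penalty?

$152,952

Accrued rate: 4% × 27 = 108%, capped at 20% → 20%
Failure-to-pay penalty: 20% of $608,000 = $121,600
Penalty before surcharge: $121,600 + $5,860 = $127,460
Administrative surcharge: 20% of $127,460 = $25,492
Total penalty: $127,460 + $25,492 = $152,952
Minimum $48,820: $152,952 meets the minimum, no increase.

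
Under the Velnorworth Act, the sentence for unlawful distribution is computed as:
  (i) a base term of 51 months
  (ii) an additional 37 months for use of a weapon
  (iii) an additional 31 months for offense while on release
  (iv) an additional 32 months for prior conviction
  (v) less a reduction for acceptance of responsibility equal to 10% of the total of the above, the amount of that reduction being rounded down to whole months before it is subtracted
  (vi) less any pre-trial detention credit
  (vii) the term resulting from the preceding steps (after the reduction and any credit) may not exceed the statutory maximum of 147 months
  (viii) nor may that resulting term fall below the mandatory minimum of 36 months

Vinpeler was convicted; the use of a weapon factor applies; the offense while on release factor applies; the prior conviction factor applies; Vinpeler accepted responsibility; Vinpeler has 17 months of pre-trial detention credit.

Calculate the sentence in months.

Sentence: 119 months

Use of a weapon enhancement: +37 months
Offense while on release enhancement: +31 months
Prior conviction enhancement: +32 months
Adjusted term: 51 months + 37 months + 31 months + 32 months = 151 months
Acceptance of responsibility reduction: 10% of 151 months = 15 months (rounded down)
After reduction: 151 − 15 = 136 months
Less pre-trial detention credit: 136 months − 17 months = 119 months
Cap at 147 months: 119 months is within the cap, no reduction.
Minimum 36 months: 119 months meets the minimum, no increase.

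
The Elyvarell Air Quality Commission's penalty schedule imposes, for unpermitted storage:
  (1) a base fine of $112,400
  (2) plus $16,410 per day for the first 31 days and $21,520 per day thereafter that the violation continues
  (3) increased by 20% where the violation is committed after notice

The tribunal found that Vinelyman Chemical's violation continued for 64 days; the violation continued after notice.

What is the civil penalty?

First 31 days: 31 × $16,410 = $508,710
Remaining days: (64 − 31) × $21,520 = $710,160
Per-day component: $508,710 + $710,160 = $1,218,870
Base plus per-day: $112,400 + $1,218,870 = $1,331,270
Enhancement: 20% of $1,331,270 = $266,254
Enhanced fine: $1,331,270 + $266,254 = $1,597,524

$1,597,524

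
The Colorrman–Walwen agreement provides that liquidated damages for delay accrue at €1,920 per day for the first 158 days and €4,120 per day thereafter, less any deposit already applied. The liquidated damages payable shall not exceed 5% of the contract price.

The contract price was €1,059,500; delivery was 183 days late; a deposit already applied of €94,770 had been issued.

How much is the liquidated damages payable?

First 158 days: 158 × €1,920 = €303,360
Remaining days: (183 − 158) × €4,120 = €103,000
Accrued per-day damages: €303,360 + €103,000 = €406,360
Less deposit already applied: €406,360 − €94,770 = €311,590
Cap: 5% of €1,059,500 = €52,975
Cap at €52,975: €311,590 exceeds the cap → €52,975

€52,975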